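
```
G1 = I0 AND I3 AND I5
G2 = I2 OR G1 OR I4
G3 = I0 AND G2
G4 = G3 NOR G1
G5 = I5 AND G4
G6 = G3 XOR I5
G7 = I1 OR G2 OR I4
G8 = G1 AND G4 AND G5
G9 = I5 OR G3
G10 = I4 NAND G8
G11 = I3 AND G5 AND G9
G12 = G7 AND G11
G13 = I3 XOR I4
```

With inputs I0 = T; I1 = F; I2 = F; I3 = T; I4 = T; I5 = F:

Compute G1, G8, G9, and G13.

G1 = F, G8 = F, G9 = T, G13 = F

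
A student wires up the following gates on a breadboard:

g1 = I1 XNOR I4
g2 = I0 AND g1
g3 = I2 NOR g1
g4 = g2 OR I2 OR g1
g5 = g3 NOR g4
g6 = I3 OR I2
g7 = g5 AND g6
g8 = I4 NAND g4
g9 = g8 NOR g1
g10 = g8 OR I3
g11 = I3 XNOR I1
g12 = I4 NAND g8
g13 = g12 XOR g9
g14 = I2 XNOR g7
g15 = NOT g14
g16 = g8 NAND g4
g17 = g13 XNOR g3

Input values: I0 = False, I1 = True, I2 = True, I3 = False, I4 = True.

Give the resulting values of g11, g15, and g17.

g11 = False, g15 = True, g17 = False

g1 = I1 XNOR I4 = True XNOR True = True
g2 = I0 AND g1 = False AND True = False
g3 = I2 NOR g1 = True NOR True = False
g4 = g2 OR I2 OR g1 = False OR True OR True = True
g5 = g3 NOR g4 = False NOR True = False
g6 = I3 OR I2 = False OR True = True
g7 = g5 AND g6 = False AND True = False
g8 = I4 NAND g4 = True NAND True = False
g9 = g8 NOR g1 = False NOR True = False
g11 = I3 XNOR I1 = False XNOR True = False
g12 = I4 NAND g8 = True NAND False = True
g13 = g12 XOR g9 = True XOR False = True
g14 = I2 XNOR g7 = True XNOR False = False
g15 = NOT g14 = NOT False = True
g17 = g13 XNOR g3 = True XNOR False = False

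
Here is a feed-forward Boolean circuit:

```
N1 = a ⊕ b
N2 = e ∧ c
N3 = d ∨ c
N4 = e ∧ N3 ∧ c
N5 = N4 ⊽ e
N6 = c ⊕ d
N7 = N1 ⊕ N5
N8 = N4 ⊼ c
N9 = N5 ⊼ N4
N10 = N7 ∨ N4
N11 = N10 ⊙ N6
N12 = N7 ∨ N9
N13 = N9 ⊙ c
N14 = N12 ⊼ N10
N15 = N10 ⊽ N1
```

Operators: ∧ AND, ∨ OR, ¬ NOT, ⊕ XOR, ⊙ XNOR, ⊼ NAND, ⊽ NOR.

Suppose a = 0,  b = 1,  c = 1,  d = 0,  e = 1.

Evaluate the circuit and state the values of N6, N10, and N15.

N6 = 1, N10 = 1, N15 = 0

N1 = a XOR b = 0 XOR 1 = 1
N3 = d OR c = 0 OR 1 = 1
N4 = e AND N3 AND c = 1 AND 1 AND 1 = 1
N5 = N4 NOR e = 1 NOR 1 = 0
N6 = c XOR d = 1 XOR 0 = 1
N7 = N1 XOR N5 = 1 XOR 0 = 1
N10 = N7 OR N4 = 1 OR 1 = 1
N15 = N10 NOR N1 = 1 NOR 1 = 0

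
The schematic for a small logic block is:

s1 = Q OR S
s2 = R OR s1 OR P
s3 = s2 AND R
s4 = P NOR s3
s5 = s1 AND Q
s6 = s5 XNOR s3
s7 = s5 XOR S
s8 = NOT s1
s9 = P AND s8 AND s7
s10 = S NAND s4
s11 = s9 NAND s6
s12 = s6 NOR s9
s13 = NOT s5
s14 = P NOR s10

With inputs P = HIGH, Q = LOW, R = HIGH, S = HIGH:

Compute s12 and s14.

s12 = HIGH; s14 = LOW

s1 = Q OR S = LOW OR HIGH = HIGH
s2 = R OR s1 OR P = HIGH OR HIGH OR HIGH = HIGH
s3 = s2 AND R = HIGH AND HIGH = HIGH
s4 = P NOR s3 = HIGH NOR HIGH = LOW
s5 = s1 AND Q = HIGH AND LOW = LOW
s6 = s5 XNOR s3 = LOW XNOR HIGH = LOW
s7 = s5 XOR S = LOW XOR HIGH = HIGH
s8 = NOT s1 = NOT HIGH = LOW
s9 = P AND s8 AND s7 = HIGH AND LOW AND HIGH = LOW
s10 = S NAND s4 = HIGH NAND LOW = HIGH
s12 = s6 NOR s9 = LOW NOR LOW = HIGH
s14 = P NOR s10 = HIGH NOR HIGH = LOW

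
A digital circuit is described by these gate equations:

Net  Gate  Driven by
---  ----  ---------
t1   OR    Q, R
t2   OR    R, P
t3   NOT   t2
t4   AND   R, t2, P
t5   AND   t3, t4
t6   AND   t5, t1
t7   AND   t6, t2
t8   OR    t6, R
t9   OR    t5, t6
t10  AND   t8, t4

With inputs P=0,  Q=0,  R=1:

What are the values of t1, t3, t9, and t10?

t1 = 1  t3 = 0  t9 = 0  t10 = 0

t1 = Q OR R = 0 OR 1 = 1
t2 = R OR P = 1 OR 0 = 1
t3 = NOT t2 = NOT 1 = 0
t4 = R AND t2 AND P = 1 AND 1 AND 0 = 0
t5 = t3 AND t4 = 0 AND 0 = 0
t6 = t5 AND t1 = 0 AND 1 = 0
t8 = t6 OR R = 0 OR 1 = 1
t9 = t5 OR t6 = 0 OR 0 = 0
t10 = t8 AND t4 = 1 AND 0 = 0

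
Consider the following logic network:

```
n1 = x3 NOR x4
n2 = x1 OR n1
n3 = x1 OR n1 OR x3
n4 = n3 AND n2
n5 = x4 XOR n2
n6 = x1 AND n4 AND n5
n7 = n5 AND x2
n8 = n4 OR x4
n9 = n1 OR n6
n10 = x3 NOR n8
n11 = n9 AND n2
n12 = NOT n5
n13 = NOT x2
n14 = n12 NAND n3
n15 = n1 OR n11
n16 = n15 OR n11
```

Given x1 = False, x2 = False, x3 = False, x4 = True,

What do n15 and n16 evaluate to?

n15 = False, n16 = False

n1 = x3 NOR x4 = False NOR True = False
n2 = x1 OR n1 = False OR False = False
n3 = x1 OR n1 OR x3 = False OR False OR False = False
n4 = n3 AND n2 = False AND False = False
n5 = x4 XOR n2 = True XOR False = True
n6 = x1 AND n4 AND n5 = False AND False AND True = False
n9 = n1 OR n6 = False OR False = False
n11 = n9 AND n2 = False AND False = False
n15 = n1 OR n11 = False OR False = False
n16 = n15 OR n11 = False OR False = False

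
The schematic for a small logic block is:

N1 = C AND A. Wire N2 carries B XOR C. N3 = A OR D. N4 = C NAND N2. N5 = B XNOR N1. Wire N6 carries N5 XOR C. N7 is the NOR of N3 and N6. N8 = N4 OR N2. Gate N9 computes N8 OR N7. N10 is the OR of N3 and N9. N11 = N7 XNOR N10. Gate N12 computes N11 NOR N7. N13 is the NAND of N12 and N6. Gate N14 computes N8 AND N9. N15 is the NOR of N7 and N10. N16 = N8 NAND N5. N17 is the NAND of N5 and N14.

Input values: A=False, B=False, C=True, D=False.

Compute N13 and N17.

N1 = C AND A = True AND False = False
N2 = B XOR C = False XOR True = True
N3 = A OR D = False OR False = False
N4 = C NAND N2 = True NAND True = False
N5 = B XNOR N1 = False XNOR False = True
N6 = N5 XOR C = True XOR True = False
N7 = N3 NOR N6 = False NOR False = True
N8 = N4 OR N2 = False OR True = True
N9 = N8 OR N7 = True OR True = True
N10 = N3 OR N9 = False OR True = True
N11 = N7 XNOR N10 = True XNOR True = True
N12 = N11 NOR N7 = True NOR True = False
N13 = N12 NAND N6 = False NAND False = True
N14 = N8 AND N9 = True AND True = True
N17 = N5 NAND N14 = True NAND True = False

N13 = True, N17 = False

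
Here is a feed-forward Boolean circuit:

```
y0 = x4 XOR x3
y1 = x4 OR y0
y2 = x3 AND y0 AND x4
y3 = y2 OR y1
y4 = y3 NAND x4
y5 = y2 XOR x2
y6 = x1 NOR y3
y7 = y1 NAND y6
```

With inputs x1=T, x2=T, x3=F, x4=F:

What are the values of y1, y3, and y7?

y1 = F, y3 = F, y7 = T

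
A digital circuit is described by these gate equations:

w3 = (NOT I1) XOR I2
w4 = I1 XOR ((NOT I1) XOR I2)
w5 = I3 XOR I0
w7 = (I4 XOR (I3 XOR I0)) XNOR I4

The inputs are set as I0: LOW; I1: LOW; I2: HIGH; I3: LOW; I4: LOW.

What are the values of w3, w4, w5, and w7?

w3 = LOW; w4 = LOW; w5 = LOW; w7 = HIGH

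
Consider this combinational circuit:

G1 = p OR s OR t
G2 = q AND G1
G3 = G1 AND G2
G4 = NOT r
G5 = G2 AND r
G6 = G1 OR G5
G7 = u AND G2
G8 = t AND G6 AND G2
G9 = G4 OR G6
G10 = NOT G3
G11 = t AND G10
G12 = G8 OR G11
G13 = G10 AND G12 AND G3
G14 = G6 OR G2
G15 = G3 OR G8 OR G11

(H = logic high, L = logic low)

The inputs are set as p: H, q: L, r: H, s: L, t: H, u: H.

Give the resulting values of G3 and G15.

G3 = L; G15 = H

G1 = p OR s OR t = H OR L OR H = H
G2 = q AND G1 = L AND H = L
G3 = G1 AND G2 = H AND L = L
G5 = G2 AND r = L AND H = L
G6 = G1 OR G5 = H OR L = H
G8 = t AND G6 AND G2 = H AND H AND L = L
G10 = NOT G3 = NOT L = H
G11 = t AND G10 = H AND H = H
G15 = G3 OR G8 OR G11 = L OR L OR H = H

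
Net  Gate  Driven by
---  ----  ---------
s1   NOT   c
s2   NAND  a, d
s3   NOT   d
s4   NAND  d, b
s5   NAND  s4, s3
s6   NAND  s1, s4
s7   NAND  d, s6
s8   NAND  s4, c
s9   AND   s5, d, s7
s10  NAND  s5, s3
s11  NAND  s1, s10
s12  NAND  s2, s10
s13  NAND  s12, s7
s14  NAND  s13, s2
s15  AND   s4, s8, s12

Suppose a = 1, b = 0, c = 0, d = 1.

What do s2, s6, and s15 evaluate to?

s1 = NOT c = NOT 0 = 1
s2 = a NAND d = 1 NAND 1 = 0
s3 = NOT d = NOT 1 = 0
s4 = d NAND b = 1 NAND 0 = 1
s5 = s4 NAND s3 = 1 NAND 0 = 1
s6 = s1 NAND s4 = 1 NAND 1 = 0
s8 = s4 NAND c = 1 NAND 0 = 1
s10 = s5 NAND s3 = 1 NAND 0 = 1
s12 = s2 NAND s10 = 0 NAND 1 = 1
s15 = s4 AND s8 AND s12 = 1 AND 1 AND 1 = 1

s2 = 0, s6 = 0, s15 = 1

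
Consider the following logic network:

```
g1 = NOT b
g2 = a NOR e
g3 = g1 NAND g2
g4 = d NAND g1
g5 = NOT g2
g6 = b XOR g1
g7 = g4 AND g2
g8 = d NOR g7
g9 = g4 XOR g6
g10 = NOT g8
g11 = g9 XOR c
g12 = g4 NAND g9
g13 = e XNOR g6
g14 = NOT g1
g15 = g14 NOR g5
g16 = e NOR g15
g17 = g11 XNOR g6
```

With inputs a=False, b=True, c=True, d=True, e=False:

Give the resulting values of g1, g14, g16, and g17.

g1 = NOT b = NOT True = False
g2 = a NOR e = False NOR False = True
g4 = d NAND g1 = True NAND False = True
g5 = NOT g2 = NOT True = False
g6 = b XOR g1 = True XOR False = True
g9 = g4 XOR g6 = True XOR True = False
g11 = g9 XOR c = False XOR True = True
g14 = NOT g1 = NOT False = True
g15 = g14 NOR g5 = True NOR False = False
g16 = e NOR g15 = False NOR False = True
g17 = g11 XNOR g6 = True XNOR True = True

g1 = False, g14 = True, g16 = True, g17 = True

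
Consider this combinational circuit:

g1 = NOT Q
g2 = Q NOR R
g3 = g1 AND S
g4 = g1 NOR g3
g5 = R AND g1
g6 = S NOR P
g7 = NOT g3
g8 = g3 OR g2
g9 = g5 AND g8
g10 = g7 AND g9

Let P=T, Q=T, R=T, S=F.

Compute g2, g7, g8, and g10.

g2 = F, g7 = T, g8 = F, g10 = F

g1 = NOT Q = NOT T = F
g2 = Q NOR R = T NOR T = F
g3 = g1 AND S = F AND F = F
g5 = R AND g1 = T AND F = F
g7 = NOT g3 = NOT F = T
g8 = g3 OR g2 = F OR F = F
g9 = g5 AND g8 = F AND F = F
g10 = g7 AND g9 = T AND F = F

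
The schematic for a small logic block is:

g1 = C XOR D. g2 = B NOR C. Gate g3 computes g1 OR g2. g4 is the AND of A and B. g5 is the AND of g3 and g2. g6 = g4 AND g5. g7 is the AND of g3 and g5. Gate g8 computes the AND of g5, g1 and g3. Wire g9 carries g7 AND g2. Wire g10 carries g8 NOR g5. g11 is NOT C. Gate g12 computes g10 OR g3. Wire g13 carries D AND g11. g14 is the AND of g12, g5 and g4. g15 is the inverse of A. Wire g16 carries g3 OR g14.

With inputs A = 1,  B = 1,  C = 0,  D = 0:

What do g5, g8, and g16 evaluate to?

g1 = C XOR D = 0 XOR 0 = 0
g2 = B NOR C = 1 NOR 0 = 0
g3 = g1 OR g2 = 0 OR 0 = 0
g4 = A AND B = 1 AND 1 = 1
g5 = g3 AND g2 = 0 AND 0 = 0
g8 = g5 AND g1 AND g3 = 0 AND 0 AND 0 = 0
g10 = g8 NOR g5 = 0 NOR 0 = 1
g12 = g10 OR g3 = 1 OR 0 = 1
g14 = g12 AND g5 AND g4 = 1 AND 0 AND 1 = 0
g16 = g3 OR g14 = 0 OR 0 = 0

g5 = 0; g8 = 0; g16 = 0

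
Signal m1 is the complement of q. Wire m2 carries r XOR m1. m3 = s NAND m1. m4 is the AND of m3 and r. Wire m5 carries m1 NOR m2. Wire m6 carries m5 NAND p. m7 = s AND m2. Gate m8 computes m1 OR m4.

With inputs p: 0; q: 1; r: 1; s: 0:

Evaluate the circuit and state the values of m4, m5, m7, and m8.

m4 = 1, m5 = 0, m7 = 0, m8 = 1

m1 = NOT q = NOT 1 = 0
m2 = r XOR m1 = 1 XOR 0 = 1
m3 = s NAND m1 = 0 NAND 0 = 1
m4 = m3 AND r = 1 AND 1 = 1
m5 = m1 NOR m2 = 0 NOR 1 = 0
m7 = s AND m2 = 0 AND 1 = 0
m8 = m1 OR m4 = 0 OR 1 = 1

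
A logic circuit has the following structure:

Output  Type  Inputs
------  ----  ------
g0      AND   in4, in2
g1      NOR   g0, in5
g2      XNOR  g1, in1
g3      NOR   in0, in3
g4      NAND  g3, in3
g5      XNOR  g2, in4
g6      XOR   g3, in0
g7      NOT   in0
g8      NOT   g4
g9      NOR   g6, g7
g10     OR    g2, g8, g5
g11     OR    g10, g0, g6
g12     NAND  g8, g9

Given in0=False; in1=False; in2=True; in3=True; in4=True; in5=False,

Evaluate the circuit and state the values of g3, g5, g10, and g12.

g0 = in4 AND in2 = True AND True = True
g1 = g0 NOR in5 = True NOR False = False
g2 = g1 XNOR in1 = False XNOR False = True
g3 = in0 NOR in3 = False NOR True = False
g4 = g3 NAND in3 = False NAND True = True
g5 = g2 XNOR in4 = True XNOR True = True
g6 = g3 XOR in0 = False XOR False = False
g7 = NOT in0 = NOT False = True
g8 = NOT g4 = NOT True = False
g9 = g6 NOR g7 = False NOR True = False
g10 = g2 OR g8 OR g5 = True OR False OR True = True
g12 = g8 NAND g9 = False NAND False = True

g3 = False, g5 = True, g10 = True, g12 = True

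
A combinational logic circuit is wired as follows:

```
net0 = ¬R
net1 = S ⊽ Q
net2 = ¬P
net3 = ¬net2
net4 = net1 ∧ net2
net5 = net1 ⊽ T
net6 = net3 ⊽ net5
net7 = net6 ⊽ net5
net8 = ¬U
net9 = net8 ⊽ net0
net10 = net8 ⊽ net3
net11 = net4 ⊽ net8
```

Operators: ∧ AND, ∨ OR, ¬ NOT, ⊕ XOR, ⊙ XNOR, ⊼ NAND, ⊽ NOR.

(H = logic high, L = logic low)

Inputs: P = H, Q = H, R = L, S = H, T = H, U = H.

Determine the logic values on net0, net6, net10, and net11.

net0 = H, net6 = L, net10 = L, net11 = H

net0 = NOT R = NOT L = H
net1 = S NOR Q = H NOR H = L
net2 = NOT P = NOT H = L
net3 = NOT net2 = NOT L = H
net4 = net1 AND net2 = L AND L = L
net5 = net1 NOR T = L NOR H = L
net6 = net3 NOR net5 = H NOR L = L
net8 = NOT U = NOT H = L
net10 = net8 NOR net3 = L NOR H = L
net11 = net4 NOR net8 = L NOR L = H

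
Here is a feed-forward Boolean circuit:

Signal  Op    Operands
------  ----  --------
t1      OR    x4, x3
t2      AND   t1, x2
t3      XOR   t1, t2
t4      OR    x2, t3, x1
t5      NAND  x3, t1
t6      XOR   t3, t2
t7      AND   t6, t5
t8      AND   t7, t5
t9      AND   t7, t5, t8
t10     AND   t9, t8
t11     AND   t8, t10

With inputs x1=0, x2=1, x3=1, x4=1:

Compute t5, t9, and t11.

t5 = 0  t9 = 0  t11 = 0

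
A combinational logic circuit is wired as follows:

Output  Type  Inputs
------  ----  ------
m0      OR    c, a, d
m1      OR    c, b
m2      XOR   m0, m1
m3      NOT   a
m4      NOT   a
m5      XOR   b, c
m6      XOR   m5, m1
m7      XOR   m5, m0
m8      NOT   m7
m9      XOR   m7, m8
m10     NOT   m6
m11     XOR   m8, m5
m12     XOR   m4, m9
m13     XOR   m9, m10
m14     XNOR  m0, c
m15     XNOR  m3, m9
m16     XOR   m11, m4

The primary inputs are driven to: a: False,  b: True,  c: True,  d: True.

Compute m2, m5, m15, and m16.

m2 = False, m5 = False, m15 = True, m16 = True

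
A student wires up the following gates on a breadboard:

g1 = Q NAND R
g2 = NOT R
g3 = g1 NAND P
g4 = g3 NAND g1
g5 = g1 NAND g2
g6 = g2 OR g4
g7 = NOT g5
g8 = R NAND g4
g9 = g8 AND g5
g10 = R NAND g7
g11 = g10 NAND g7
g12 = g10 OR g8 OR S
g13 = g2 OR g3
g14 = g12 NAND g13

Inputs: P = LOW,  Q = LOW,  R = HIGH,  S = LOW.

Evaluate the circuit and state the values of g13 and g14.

g13 = HIGH, g14 = LOW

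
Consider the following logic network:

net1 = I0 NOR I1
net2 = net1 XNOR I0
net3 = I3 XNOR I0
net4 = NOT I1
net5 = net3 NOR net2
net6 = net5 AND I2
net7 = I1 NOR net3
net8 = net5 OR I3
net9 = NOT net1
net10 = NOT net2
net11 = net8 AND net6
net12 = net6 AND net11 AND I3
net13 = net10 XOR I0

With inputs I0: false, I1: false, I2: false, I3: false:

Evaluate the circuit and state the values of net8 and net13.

net1 = I0 NOR I1 = false NOR false = true
net2 = net1 XNOR I0 = true XNOR false = false
net3 = I3 XNOR I0 = false XNOR false = true
net5 = net3 NOR net2 = true NOR false = false
net8 = net5 OR I3 = false OR false = false
net10 = NOT net2 = NOT false = true
net13 = net10 XOR I0 = true XOR false = true

net8 = false  net13 = true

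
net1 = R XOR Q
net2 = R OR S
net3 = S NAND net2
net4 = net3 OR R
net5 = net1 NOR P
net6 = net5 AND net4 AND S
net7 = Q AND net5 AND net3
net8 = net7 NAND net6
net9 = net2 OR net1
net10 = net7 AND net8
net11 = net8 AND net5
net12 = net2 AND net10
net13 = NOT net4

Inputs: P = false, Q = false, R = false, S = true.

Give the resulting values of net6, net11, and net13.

net1 = R XOR Q = false XOR false = false
net2 = R OR S = false OR true = true
net3 = S NAND net2 = true NAND true = false
net4 = net3 OR R = false OR false = false
net5 = net1 NOR P = false NOR false = true
net6 = net5 AND net4 AND S = true AND false AND true = false
net7 = Q AND net5 AND net3 = false AND true AND false = false
net8 = net7 NAND net6 = false NAND false = true
net11 = net8 AND net5 = true AND true = true
net13 = NOT net4 = NOT false = true

net6 = false; net11 = true; net13 = true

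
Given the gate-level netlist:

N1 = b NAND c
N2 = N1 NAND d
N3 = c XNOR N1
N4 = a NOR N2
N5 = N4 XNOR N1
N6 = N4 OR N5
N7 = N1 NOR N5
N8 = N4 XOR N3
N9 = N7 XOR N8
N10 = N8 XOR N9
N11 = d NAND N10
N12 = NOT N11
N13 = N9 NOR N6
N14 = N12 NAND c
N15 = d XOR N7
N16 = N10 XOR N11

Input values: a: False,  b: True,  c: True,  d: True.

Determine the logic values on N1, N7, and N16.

N1 = b NAND c = True NAND True = False
N2 = N1 NAND d = False NAND True = True
N3 = c XNOR N1 = True XNOR False = False
N4 = a NOR N2 = False NOR True = False
N5 = N4 XNOR N1 = False XNOR False = True
N7 = N1 NOR N5 = False NOR True = False
N8 = N4 XOR N3 = False XOR False = False
N9 = N7 XOR N8 = False XOR False = False
N10 = N8 XOR N9 = False XOR False = False
N11 = d NAND N10 = True NAND False = True
N16 = N10 XOR N11 = False XOR True = True

N1 = False; N7 = False; N16 = True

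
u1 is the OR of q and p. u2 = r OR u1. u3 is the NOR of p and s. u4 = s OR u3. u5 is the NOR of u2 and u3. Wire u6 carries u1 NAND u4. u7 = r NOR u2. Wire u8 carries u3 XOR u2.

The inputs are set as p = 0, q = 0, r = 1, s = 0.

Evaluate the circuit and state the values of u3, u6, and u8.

u3 = 1, u6 = 1, u8 = 0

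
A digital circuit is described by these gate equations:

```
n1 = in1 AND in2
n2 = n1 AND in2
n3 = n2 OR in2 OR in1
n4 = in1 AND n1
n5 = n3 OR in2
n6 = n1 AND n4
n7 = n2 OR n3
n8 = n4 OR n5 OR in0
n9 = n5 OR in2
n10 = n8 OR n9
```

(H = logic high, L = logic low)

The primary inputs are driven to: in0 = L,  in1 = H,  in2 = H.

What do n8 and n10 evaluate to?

n8 = H; n10 = H

n1 = in1 AND in2 = H AND H = H
n2 = n1 AND in2 = H AND H = H
n3 = n2 OR in2 OR in1 = H OR H OR H = H
n4 = in1 AND n1 = H AND H = H
n5 = n3 OR in2 = H OR H = H
n8 = n4 OR n5 OR in0 = H OR H OR L = H
n9 = n5 OR in2 = H OR H = H
n10 = n8 OR n9 = H OR H = H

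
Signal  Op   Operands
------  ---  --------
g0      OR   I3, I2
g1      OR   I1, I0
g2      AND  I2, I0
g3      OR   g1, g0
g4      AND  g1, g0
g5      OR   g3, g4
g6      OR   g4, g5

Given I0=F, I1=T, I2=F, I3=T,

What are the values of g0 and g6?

g0 = T  g6 = T

g0 = I3 OR I2 = T OR F = T
g1 = I1 OR I0 = T OR F = T
g3 = g1 OR g0 = T OR T = T
g4 = g1 AND g0 = T AND T = T
g5 = g3 OR g4 = T OR T = T
g6 = g4 OR g5 = T OR T = T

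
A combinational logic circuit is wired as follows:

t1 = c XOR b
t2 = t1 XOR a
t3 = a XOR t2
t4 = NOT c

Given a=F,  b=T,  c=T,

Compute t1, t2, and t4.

t1 = c XOR b = T XOR T = F
t2 = t1 XOR a = F XOR F = F
t4 = NOT c = NOT T = F

t1 = F; t2 = F; t4 = F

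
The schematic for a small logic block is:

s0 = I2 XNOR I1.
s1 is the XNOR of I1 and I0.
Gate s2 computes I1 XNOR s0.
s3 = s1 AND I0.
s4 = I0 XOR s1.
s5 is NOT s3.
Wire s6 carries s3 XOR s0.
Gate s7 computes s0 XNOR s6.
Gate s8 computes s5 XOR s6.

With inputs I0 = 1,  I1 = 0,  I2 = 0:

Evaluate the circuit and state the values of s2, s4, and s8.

s2 = 0, s4 = 1, s8 = 0

s0 = I2 XNOR I1 = 0 XNOR 0 = 1
s1 = I1 XNOR I0 = 0 XNOR 1 = 0
s2 = I1 XNOR s0 = 0 XNOR 1 = 0
s3 = s1 AND I0 = 0 AND 1 = 0
s4 = I0 XOR s1 = 1 XOR 0 = 1
s5 = NOT s3 = NOT 0 = 1
s6 = s3 XOR s0 = 0 XOR 1 = 1
s8 = s5 XOR s6 = 1 XOR 1 = 0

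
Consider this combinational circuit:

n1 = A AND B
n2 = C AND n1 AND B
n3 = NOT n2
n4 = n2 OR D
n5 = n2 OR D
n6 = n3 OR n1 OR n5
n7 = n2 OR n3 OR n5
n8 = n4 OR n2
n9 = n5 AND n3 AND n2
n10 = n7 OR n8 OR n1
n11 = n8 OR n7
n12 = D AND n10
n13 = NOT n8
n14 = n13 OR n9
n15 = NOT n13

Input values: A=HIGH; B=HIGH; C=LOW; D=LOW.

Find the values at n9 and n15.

n1 = A AND B = HIGH AND HIGH = HIGH
n2 = C AND n1 AND B = LOW AND HIGH AND HIGH = LOW
n3 = NOT n2 = NOT LOW = HIGH
n4 = n2 OR D = LOW OR LOW = LOW
n5 = n2 OR D = LOW OR LOW = LOW
n8 = n4 OR n2 = LOW OR LOW = LOW
n9 = n5 AND n3 AND n2 = LOW AND HIGH AND LOW = LOW
n13 = NOT n8 = NOT LOW = HIGH
n15 = NOT n13 = NOT HIGH = LOW

n9 = LOW  n15 = LOW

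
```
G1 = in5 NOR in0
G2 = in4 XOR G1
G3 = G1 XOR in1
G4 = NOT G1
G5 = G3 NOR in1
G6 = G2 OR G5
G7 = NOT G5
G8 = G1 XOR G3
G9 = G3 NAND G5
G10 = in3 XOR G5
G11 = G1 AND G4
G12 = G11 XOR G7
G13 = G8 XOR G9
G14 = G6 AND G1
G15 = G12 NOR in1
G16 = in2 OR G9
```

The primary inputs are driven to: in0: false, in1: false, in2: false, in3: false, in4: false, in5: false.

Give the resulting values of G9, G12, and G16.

G1 = in5 NOR in0 = false NOR false = true
G3 = G1 XOR in1 = true XOR false = true
G4 = NOT G1 = NOT true = false
G5 = G3 NOR in1 = true NOR false = false
G7 = NOT G5 = NOT false = true
G9 = G3 NAND G5 = true NAND false = true
G11 = G1 AND G4 = true AND false = false
G12 = G11 XOR G7 = false XOR true = true
G16 = in2 OR G9 = false OR true = true

G9 = true, G12 = true, G16 = true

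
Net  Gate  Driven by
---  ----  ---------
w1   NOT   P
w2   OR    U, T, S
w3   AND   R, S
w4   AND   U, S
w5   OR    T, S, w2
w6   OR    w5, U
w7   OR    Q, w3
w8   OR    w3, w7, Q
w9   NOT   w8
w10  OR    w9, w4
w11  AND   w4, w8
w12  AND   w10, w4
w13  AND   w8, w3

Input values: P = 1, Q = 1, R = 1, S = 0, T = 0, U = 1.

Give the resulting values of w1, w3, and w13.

w1 = 0; w3 = 0; w13 = 0

w1 = NOT P = NOT 1 = 0
w3 = R AND S = 1 AND 0 = 0
w7 = Q OR w3 = 1 OR 0 = 1
w8 = w3 OR w7 OR Q = 0 OR 1 OR 1 = 1
w13 = w8 AND w3 = 1 AND 0 = 0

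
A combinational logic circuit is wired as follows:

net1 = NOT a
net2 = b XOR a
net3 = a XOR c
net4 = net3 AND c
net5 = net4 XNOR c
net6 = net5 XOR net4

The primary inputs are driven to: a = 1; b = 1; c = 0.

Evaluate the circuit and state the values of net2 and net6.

net2 = b XOR a = 1 XOR 1 = 0
net3 = a XOR c = 1 XOR 0 = 1
net4 = net3 AND c = 1 AND 0 = 0
net5 = net4 XNOR c = 0 XNOR 0 = 1
net6 = net5 XOR net4 = 1 XOR 0 = 1

net2 = 0, net6 = 1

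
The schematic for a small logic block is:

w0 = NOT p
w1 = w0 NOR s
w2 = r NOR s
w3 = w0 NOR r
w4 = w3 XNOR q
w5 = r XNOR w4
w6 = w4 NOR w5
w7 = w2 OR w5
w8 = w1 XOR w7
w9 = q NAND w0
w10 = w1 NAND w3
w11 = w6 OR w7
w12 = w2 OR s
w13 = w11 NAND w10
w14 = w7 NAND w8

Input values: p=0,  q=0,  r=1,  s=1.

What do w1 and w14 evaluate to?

w0 = NOT p = NOT 0 = 1
w1 = w0 NOR s = 1 NOR 1 = 0
w2 = r NOR s = 1 NOR 1 = 0
w3 = w0 NOR r = 1 NOR 1 = 0
w4 = w3 XNOR q = 0 XNOR 0 = 1
w5 = r XNOR w4 = 1 XNOR 1 = 1
w7 = w2 OR w5 = 0 OR 1 = 1
w8 = w1 XOR w7 = 0 XOR 1 = 1
w14 = w7 NAND w8 = 1 NAND 1 = 0

w1 = 0, w14 = 0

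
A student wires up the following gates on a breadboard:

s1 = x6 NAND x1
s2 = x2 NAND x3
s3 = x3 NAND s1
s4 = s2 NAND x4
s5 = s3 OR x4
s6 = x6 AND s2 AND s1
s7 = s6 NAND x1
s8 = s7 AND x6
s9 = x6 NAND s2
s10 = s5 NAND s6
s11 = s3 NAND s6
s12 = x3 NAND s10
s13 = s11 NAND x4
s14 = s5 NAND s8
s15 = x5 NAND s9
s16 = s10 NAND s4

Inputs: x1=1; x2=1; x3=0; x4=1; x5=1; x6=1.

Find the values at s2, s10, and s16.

s1 = x6 NAND x1 = 1 NAND 1 = 0
s2 = x2 NAND x3 = 1 NAND 0 = 1
s3 = x3 NAND s1 = 0 NAND 0 = 1
s4 = s2 NAND x4 = 1 NAND 1 = 0
s5 = s3 OR x4 = 1 OR 1 = 1
s6 = x6 AND s2 AND s1 = 1 AND 1 AND 0 = 0
s10 = s5 NAND s6 = 1 NAND 0 = 1
s16 = s10 NAND s4 = 1 NAND 0 = 1

s2 = 1, s10 = 1, s16 = 1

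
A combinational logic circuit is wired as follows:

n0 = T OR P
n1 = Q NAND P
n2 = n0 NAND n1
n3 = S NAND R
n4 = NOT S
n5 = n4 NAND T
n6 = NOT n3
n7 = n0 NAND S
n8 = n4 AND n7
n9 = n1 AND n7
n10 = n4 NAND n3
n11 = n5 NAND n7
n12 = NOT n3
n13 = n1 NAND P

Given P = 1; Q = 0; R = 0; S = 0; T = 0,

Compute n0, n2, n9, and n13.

n0 = T OR P = 0 OR 1 = 1
n1 = Q NAND P = 0 NAND 1 = 1
n2 = n0 NAND n1 = 1 NAND 1 = 0
n7 = n0 NAND S = 1 NAND 0 = 1
n9 = n1 AND n7 = 1 AND 1 = 1
n13 = n1 NAND P = 1 NAND 1 = 0

n0 = 1, n2 = 0, n9 = 1, n13 = 0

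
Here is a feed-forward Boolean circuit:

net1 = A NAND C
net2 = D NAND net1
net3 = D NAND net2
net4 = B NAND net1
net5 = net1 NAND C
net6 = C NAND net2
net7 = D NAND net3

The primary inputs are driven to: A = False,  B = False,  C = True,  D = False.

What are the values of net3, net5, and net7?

net1 = A NAND C = False NAND True = True
net2 = D NAND net1 = False NAND True = True
net3 = D NAND net2 = False NAND True = True
net5 = net1 NAND C = True NAND True = False
net7 = D NAND net3 = False NAND True = True

net3 = True, net5 = False, net7 = True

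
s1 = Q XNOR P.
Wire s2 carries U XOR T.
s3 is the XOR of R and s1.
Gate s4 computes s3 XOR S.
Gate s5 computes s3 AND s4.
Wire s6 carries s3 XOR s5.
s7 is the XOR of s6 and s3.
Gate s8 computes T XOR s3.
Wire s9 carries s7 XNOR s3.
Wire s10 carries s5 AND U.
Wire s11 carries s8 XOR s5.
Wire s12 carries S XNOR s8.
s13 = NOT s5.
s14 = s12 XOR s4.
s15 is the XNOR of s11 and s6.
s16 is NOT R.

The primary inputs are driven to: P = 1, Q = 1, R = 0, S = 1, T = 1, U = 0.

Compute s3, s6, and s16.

s1 = Q XNOR P = 1 XNOR 1 = 1
s3 = R XOR s1 = 0 XOR 1 = 1
s4 = s3 XOR S = 1 XOR 1 = 0
s5 = s3 AND s4 = 1 AND 0 = 0
s6 = s3 XOR s5 = 1 XOR 0 = 1
s16 = NOT R = NOT 0 = 1

s3 = 1, s6 = 1, s16 = 1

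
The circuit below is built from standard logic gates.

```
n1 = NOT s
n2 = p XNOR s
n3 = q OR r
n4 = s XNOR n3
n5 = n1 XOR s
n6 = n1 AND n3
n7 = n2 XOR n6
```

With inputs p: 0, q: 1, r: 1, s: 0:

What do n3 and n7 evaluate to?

n3 = 1; n7 = 0

n1 = NOT s = NOT 0 = 1
n2 = p XNOR s = 0 XNOR 0 = 1
n3 = q OR r = 1 OR 1 = 1
n6 = n1 AND n3 = 1 AND 1 = 1
n7 = n2 XOR n6 = 1 XOR 1 = 0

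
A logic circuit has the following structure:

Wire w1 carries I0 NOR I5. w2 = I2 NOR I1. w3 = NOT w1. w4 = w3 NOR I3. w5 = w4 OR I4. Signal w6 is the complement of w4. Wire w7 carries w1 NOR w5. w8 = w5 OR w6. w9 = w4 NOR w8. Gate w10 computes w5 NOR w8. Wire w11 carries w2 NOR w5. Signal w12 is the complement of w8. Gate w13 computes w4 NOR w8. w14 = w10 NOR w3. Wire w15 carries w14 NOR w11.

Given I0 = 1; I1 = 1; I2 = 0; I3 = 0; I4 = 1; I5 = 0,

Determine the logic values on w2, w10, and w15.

w1 = I0 NOR I5 = 1 NOR 0 = 0
w2 = I2 NOR I1 = 0 NOR 1 = 0
w3 = NOT w1 = NOT 0 = 1
w4 = w3 NOR I3 = 1 NOR 0 = 0
w5 = w4 OR I4 = 0 OR 1 = 1
w6 = NOT w4 = NOT 0 = 1
w8 = w5 OR w6 = 1 OR 1 = 1
w10 = w5 NOR w8 = 1 NOR 1 = 0
w11 = w2 NOR w5 = 0 NOR 1 = 0
w14 = w10 NOR w3 = 0 NOR 1 = 0
w15 = w14 NOR w11 = 0 NOR 0 = 1

w2 = 0, w10 = 0, w15 = 1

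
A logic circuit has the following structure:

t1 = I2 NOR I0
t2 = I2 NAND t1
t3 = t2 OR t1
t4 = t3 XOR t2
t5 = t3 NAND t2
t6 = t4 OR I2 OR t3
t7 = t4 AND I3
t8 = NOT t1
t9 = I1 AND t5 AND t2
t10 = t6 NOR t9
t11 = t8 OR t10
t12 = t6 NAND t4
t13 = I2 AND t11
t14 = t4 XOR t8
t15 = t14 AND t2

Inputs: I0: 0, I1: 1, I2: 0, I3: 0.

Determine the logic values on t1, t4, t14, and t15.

t1 = 1; t4 = 0; t14 = 0; t15 = 0

t1 = I2 NOR I0 = 0 NOR 0 = 1
t2 = I2 NAND t1 = 0 NAND 1 = 1
t3 = t2 OR t1 = 1 OR 1 = 1
t4 = t3 XOR t2 = 1 XOR 1 = 0
t8 = NOT t1 = NOT 1 = 0
t14 = t4 XOR t8 = 0 XOR 0 = 0
t15 = t14 AND t2 = 0 AND 1 = 0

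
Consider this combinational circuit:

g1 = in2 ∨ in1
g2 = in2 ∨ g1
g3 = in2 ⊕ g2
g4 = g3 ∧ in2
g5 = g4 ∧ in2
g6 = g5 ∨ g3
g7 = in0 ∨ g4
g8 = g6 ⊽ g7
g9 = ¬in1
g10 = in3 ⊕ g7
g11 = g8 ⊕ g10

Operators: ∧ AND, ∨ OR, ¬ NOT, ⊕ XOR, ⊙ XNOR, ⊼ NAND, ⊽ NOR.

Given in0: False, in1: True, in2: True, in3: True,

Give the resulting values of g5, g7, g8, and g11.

g1 = in2 OR in1 = True OR True = True
g2 = in2 OR g1 = True OR True = True
g3 = in2 XOR g2 = True XOR True = False
g4 = g3 AND in2 = False AND True = False
g5 = g4 AND in2 = False AND True = False
g6 = g5 OR g3 = False OR False = False
g7 = in0 OR g4 = False OR False = False
g8 = g6 NOR g7 = False NOR False = True
g10 = in3 XOR g7 = True XOR False = True
g11 = g8 XOR g10 = True XOR True = False

g5 = False  g7 = False  g8 = True  g11 = False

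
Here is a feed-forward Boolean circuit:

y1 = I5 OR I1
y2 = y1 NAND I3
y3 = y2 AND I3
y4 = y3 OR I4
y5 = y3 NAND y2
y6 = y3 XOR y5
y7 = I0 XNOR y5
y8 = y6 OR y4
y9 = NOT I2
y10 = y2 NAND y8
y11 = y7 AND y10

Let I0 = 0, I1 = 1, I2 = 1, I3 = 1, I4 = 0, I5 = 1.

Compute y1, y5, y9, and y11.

y1 = I5 OR I1 = 1 OR 1 = 1
y2 = y1 NAND I3 = 1 NAND 1 = 0
y3 = y2 AND I3 = 0 AND 1 = 0
y4 = y3 OR I4 = 0 OR 0 = 0
y5 = y3 NAND y2 = 0 NAND 0 = 1
y6 = y3 XOR y5 = 0 XOR 1 = 1
y7 = I0 XNOR y5 = 0 XNOR 1 = 0
y8 = y6 OR y4 = 1 OR 0 = 1
y9 = NOT I2 = NOT 1 = 0
y10 = y2 NAND y8 = 0 NAND 1 = 1
y11 = y7 AND y10 = 0 AND 1 = 0

y1 = 1  y5 = 1  y9 = 0  y11 = 0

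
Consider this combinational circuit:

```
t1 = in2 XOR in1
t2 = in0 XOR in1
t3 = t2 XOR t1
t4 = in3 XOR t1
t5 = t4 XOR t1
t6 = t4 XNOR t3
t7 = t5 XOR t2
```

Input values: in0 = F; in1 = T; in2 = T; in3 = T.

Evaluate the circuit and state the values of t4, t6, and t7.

t1 = in2 XOR in1 = T XOR T = F
t2 = in0 XOR in1 = F XOR T = T
t3 = t2 XOR t1 = T XOR F = T
t4 = in3 XOR t1 = T XOR F = T
t5 = t4 XOR t1 = T XOR F = T
t6 = t4 XNOR t3 = T XNOR T = T
t7 = t5 XOR t2 = T XOR T = F

t4 = T, t6 = T, t7 = F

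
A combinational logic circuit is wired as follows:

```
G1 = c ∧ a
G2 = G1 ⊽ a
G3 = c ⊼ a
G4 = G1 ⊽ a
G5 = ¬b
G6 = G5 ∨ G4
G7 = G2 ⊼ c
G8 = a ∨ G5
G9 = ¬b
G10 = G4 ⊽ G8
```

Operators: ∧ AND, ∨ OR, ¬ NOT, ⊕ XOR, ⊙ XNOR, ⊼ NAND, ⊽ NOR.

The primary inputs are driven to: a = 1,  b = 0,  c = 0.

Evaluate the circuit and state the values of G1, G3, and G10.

G1 = 0  G3 = 1  G10 = 0

G1 = c AND a = 0 AND 1 = 0
G3 = c NAND a = 0 NAND 1 = 1
G4 = G1 NOR a = 0 NOR 1 = 0
G5 = NOT b = NOT 0 = 1
G8 = a OR G5 = 1 OR 1 = 1
G10 = G4 NOR G8 = 0 NOR 1 = 0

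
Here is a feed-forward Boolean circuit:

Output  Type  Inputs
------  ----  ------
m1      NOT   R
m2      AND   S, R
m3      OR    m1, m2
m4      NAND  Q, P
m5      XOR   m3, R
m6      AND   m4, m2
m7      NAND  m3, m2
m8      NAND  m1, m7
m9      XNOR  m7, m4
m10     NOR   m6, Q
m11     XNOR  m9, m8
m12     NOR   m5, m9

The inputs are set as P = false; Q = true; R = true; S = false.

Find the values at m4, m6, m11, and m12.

m4 = true, m6 = false, m11 = true, m12 = false

m1 = NOT R = NOT true = false
m2 = S AND R = false AND true = false
m3 = m1 OR m2 = false OR false = false
m4 = Q NAND P = true NAND false = true
m5 = m3 XOR R = false XOR true = true
m6 = m4 AND m2 = true AND false = false
m7 = m3 NAND m2 = false NAND false = true
m8 = m1 NAND m7 = false NAND true = true
m9 = m7 XNOR m4 = true XNOR true = true
m11 = m9 XNOR m8 = true XNOR true = true
m12 = m5 NOR m9 = true NOR true = false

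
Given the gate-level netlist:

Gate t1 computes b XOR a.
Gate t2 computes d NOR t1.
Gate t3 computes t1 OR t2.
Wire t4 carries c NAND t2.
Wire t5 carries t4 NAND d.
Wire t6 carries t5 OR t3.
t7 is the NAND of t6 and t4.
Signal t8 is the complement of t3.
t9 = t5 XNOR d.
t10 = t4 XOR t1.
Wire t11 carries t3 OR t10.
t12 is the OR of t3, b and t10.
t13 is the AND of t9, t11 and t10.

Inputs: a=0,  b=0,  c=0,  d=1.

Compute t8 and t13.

t8 = 1  t13 = 0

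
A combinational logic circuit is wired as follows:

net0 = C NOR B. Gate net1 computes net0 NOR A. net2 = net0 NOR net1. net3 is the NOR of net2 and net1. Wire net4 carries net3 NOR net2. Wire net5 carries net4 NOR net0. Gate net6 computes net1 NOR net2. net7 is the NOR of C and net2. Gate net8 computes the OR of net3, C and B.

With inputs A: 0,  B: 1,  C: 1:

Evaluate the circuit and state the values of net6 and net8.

net6 = 0, net8 = 1

net0 = C NOR B = 1 NOR 1 = 0
net1 = net0 NOR A = 0 NOR 0 = 1
net2 = net0 NOR net1 = 0 NOR 1 = 0
net3 = net2 NOR net1 = 0 NOR 1 = 0
net6 = net1 NOR net2 = 1 NOR 0 = 0
net8 = net3 OR C OR B = 0 OR 1 OR 1 = 1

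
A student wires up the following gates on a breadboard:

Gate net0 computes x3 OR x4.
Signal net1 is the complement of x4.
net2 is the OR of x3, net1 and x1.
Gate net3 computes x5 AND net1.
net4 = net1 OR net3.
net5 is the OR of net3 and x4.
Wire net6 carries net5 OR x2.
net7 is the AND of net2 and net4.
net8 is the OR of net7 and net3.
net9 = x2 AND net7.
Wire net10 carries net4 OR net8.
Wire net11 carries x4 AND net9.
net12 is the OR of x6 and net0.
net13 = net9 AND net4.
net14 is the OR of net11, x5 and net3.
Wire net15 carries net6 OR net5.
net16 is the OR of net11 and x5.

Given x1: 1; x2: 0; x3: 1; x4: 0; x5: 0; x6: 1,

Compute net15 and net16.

net15 = 0, net16 = 0

net1 = NOT x4 = NOT 0 = 1
net2 = x3 OR net1 OR x1 = 1 OR 1 OR 1 = 1
net3 = x5 AND net1 = 0 AND 1 = 0
net4 = net1 OR net3 = 1 OR 0 = 1
net5 = net3 OR x4 = 0 OR 0 = 0
net6 = net5 OR x2 = 0 OR 0 = 0
net7 = net2 AND net4 = 1 AND 1 = 1
net9 = x2 AND net7 = 0 AND 1 = 0
net11 = x4 AND net9 = 0 AND 0 = 0
net15 = net6 OR net5 = 0 OR 0 = 0
net16 = net11 OR x5 = 0 OR 0 = 0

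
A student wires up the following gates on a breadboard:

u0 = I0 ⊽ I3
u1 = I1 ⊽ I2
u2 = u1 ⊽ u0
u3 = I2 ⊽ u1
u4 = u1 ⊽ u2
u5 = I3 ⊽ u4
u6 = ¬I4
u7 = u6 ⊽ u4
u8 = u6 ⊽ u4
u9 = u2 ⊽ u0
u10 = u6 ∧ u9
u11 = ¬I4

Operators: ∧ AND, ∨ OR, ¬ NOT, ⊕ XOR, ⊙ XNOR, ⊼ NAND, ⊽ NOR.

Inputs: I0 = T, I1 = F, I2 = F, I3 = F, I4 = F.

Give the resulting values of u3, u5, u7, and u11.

u0 = I0 NOR I3 = T NOR F = F
u1 = I1 NOR I2 = F NOR F = T
u2 = u1 NOR u0 = T NOR F = F
u3 = I2 NOR u1 = F NOR T = F
u4 = u1 NOR u2 = T NOR F = F
u5 = I3 NOR u4 = F NOR F = T
u6 = NOT I4 = NOT F = T
u7 = u6 NOR u4 = T NOR F = F
u11 = NOT I4 = NOT F = T

u3 = F, u5 = T, u7 = F, u11 = T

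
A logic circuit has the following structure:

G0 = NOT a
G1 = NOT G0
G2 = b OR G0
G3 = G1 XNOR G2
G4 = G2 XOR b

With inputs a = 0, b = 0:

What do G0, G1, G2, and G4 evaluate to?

G0 = NOT a = NOT 0 = 1
G1 = NOT G0 = NOT 1 = 0
G2 = b OR G0 = 0 OR 1 = 1
G4 = G2 XOR b = 1 XOR 0 = 1

G0 = 1; G1 = 0; G2 = 1; G4 = 1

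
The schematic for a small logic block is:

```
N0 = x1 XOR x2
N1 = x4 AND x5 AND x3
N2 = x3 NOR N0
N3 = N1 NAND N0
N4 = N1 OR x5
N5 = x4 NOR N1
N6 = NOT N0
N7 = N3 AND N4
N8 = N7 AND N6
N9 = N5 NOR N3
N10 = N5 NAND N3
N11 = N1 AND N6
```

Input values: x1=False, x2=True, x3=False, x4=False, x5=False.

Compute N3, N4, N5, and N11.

N3 = True, N4 = False, N5 = True, N11 = False

N0 = x1 XOR x2 = False XOR True = True
N1 = x4 AND x5 AND x3 = False AND False AND False = False
N3 = N1 NAND N0 = False NAND True = True
N4 = N1 OR x5 = False OR False = False
N5 = x4 NOR N1 = False NOR False = True
N6 = NOT N0 = NOT True = False
N11 = N1 AND N6 = False AND False = False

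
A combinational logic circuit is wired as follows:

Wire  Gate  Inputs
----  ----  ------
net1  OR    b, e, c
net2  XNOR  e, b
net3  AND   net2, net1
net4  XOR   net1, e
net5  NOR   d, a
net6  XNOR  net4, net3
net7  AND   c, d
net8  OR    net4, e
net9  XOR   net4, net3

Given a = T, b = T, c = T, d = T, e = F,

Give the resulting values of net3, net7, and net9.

net3 = F  net7 = T  net9 = T

net1 = b OR e OR c = T OR F OR T = T
net2 = e XNOR b = F XNOR T = F
net3 = net2 AND net1 = F AND T = F
net4 = net1 XOR e = T XOR F = T
net7 = c AND d = T AND T = T
net9 = net4 XOR net3 = T XOR F = T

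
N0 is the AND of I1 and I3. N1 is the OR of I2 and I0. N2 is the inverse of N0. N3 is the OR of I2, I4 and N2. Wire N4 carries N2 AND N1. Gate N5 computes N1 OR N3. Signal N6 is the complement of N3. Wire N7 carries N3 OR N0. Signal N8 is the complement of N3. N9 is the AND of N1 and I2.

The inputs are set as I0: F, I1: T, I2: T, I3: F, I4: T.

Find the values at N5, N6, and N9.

N5 = T; N6 = F; N9 = T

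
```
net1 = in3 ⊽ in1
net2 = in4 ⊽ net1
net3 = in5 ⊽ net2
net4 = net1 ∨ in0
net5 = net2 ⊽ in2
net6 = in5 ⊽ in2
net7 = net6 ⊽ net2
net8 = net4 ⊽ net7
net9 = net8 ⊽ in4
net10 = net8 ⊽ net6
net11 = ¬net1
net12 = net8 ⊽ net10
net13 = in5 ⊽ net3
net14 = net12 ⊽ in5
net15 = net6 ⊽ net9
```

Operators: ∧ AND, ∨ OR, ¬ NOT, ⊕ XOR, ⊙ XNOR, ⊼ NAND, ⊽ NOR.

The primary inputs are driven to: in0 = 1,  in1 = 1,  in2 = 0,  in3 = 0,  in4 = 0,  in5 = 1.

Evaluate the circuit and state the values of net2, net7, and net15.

net1 = in3 NOR in1 = 0 NOR 1 = 0
net2 = in4 NOR net1 = 0 NOR 0 = 1
net4 = net1 OR in0 = 0 OR 1 = 1
net6 = in5 NOR in2 = 1 NOR 0 = 0
net7 = net6 NOR net2 = 0 NOR 1 = 0
net8 = net4 NOR net7 = 1 NOR 0 = 0
net9 = net8 NOR in4 = 0 NOR 0 = 1
net15 = net6 NOR net9 = 0 NOR 1 = 0

net2 = 1; net7 = 0; net15 = 0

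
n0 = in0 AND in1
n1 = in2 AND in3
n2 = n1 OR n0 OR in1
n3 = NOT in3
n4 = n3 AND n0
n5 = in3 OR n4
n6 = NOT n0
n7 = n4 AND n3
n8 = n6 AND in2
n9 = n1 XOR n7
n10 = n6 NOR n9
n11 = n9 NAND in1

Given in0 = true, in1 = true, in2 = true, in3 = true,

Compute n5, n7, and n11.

n5 = true, n7 = false, n11 = false

n0 = in0 AND in1 = true AND true = true
n1 = in2 AND in3 = true AND true = true
n3 = NOT in3 = NOT true = false
n4 = n3 AND n0 = false AND true = false
n5 = in3 OR n4 = true OR false = true
n7 = n4 AND n3 = false AND false = false
n9 = n1 XOR n7 = true XOR false = true
n11 = n9 NAND in1 = true NAND true = false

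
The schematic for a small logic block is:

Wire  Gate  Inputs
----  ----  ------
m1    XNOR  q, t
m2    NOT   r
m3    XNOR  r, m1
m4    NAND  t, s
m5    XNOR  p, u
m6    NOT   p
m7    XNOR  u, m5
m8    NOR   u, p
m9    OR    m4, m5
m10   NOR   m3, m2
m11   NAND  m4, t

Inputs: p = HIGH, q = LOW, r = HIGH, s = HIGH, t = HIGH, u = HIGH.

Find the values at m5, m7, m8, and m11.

m4 = t NAND s = HIGH NAND HIGH = LOW
m5 = p XNOR u = HIGH XNOR HIGH = HIGH
m7 = u XNOR m5 = HIGH XNOR HIGH = HIGH
m8 = u NOR p = HIGH NOR HIGH = LOW
m11 = m4 NAND t = LOW NAND HIGH = HIGH

m5 = HIGH; m7 = HIGH; m8 = LOW; m11 = HIGH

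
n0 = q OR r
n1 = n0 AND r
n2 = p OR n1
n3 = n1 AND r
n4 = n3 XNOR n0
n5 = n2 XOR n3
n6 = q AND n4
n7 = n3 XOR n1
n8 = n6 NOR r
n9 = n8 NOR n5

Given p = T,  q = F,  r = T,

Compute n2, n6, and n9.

n0 = q OR r = F OR T = T
n1 = n0 AND r = T AND T = T
n2 = p OR n1 = T OR T = T
n3 = n1 AND r = T AND T = T
n4 = n3 XNOR n0 = T XNOR T = T
n5 = n2 XOR n3 = T XOR T = F
n6 = q AND n4 = F AND T = F
n8 = n6 NOR r = F NOR T = F
n9 = n8 NOR n5 = F NOR F = T

n2 = T; n6 = F; n9 = T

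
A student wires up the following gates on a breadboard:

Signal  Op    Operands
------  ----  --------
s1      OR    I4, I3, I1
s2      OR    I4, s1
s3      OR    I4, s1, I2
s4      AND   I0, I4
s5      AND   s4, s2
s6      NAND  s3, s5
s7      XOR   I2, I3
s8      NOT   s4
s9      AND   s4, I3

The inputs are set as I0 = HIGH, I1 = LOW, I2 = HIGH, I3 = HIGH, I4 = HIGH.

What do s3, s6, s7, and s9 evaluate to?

s1 = I4 OR I3 OR I1 = HIGH OR HIGH OR LOW = HIGH
s2 = I4 OR s1 = HIGH OR HIGH = HIGH
s3 = I4 OR s1 OR I2 = HIGH OR HIGH OR HIGH = HIGH
s4 = I0 AND I4 = HIGH AND HIGH = HIGH
s5 = s4 AND s2 = HIGH AND HIGH = HIGH
s6 = s3 NAND s5 = HIGH NAND HIGH = LOW
s7 = I2 XOR I3 = HIGH XOR HIGH = LOW
s9 = s4 AND I3 = HIGH AND HIGH = HIGH

s3 = HIGH  s6 = LOW  s7 = LOW  s9 = HIGH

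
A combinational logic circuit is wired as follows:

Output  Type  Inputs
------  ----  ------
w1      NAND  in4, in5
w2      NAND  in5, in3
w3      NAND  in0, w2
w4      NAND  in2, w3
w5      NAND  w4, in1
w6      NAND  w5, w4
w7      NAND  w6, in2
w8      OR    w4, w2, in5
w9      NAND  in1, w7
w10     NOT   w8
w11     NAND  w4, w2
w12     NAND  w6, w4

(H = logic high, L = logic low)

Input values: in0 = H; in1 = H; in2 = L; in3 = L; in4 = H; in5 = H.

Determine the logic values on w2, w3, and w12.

w2 = H  w3 = L  w12 = L

w2 = in5 NAND in3 = H NAND L = H
w3 = in0 NAND w2 = H NAND H = L
w4 = in2 NAND w3 = L NAND L = H
w5 = w4 NAND in1 = H NAND H = L
w6 = w5 NAND w4 = L NAND H = H
w12 = w6 NAND w4 = H NAND H = L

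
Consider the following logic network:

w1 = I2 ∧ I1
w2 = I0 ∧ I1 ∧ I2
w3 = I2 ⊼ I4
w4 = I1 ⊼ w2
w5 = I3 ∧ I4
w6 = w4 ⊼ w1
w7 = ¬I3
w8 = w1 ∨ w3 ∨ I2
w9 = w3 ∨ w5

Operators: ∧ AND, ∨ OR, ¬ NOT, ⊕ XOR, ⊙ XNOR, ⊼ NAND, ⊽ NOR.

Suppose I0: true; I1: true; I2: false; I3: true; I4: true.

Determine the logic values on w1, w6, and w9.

w1 = false, w6 = true, w9 = true

w1 = I2 AND I1 = false AND true = false
w2 = I0 AND I1 AND I2 = true AND true AND false = false
w3 = I2 NAND I4 = false NAND true = true
w4 = I1 NAND w2 = true NAND false = true
w5 = I3 AND I4 = true AND true = true
w6 = w4 NAND w1 = true NAND false = true
w9 = w3 OR w5 = true OR true = true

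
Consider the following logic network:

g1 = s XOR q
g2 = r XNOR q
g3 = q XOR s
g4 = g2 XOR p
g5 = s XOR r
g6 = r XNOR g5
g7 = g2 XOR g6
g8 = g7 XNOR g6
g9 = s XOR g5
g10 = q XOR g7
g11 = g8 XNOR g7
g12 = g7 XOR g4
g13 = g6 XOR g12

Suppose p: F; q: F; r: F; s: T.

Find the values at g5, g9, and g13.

g5 = T; g9 = F; g13 = F

g2 = r XNOR q = F XNOR F = T
g4 = g2 XOR p = T XOR F = T
g5 = s XOR r = T XOR F = T
g6 = r XNOR g5 = F XNOR T = F
g7 = g2 XOR g6 = T XOR F = T
g9 = s XOR g5 = T XOR T = F
g12 = g7 XOR g4 = T XOR T = F
g13 = g6 XOR g12 = F XOR F = F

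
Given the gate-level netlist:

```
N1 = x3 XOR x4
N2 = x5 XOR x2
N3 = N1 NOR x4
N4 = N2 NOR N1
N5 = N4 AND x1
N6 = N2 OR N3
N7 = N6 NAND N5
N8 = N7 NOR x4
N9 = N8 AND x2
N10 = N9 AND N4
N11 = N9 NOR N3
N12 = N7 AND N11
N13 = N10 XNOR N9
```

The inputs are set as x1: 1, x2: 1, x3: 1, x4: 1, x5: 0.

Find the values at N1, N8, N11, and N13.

N1 = x3 XOR x4 = 1 XOR 1 = 0
N2 = x5 XOR x2 = 0 XOR 1 = 1
N3 = N1 NOR x4 = 0 NOR 1 = 0
N4 = N2 NOR N1 = 1 NOR 0 = 0
N5 = N4 AND x1 = 0 AND 1 = 0
N6 = N2 OR N3 = 1 OR 0 = 1
N7 = N6 NAND N5 = 1 NAND 0 = 1
N8 = N7 NOR x4 = 1 NOR 1 = 0
N9 = N8 AND x2 = 0 AND 1 = 0
N10 = N9 AND N4 = 0 AND 0 = 0
N11 = N9 NOR N3 = 0 NOR 0 = 1
N13 = N10 XNOR N9 = 0 XNOR 0 = 1

N1 = 0, N8 = 0, N11 = 1, N13 = 1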